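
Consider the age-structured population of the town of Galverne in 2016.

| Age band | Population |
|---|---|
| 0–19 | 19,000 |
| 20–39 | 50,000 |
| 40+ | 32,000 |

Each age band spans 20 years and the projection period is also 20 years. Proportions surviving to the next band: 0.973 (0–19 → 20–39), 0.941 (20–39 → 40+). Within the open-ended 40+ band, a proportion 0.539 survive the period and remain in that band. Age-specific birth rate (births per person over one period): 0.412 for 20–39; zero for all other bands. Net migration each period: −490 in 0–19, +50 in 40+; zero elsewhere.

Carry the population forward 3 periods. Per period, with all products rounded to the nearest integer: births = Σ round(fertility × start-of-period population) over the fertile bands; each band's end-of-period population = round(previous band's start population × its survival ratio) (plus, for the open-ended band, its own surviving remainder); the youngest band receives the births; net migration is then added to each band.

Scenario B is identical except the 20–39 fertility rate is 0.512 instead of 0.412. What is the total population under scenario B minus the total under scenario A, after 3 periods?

10823

— Period 1 —
Births: 50000 × 0.412 = 20600
20–39: 19000 × 0.973 = 18487
40+: 50000 × 0.941 + 32000 × 0.539 = 47050 + 17248 = 64298
Net migration: 0–19 − 490 → 20110; 40+ + 50 → 64348
→ [20110, 18487, 64348]
— Period 2 —
Births: 18487 × 0.412 = 7617
20–39: 20110 × 0.973 = 19567
40+: 18487 × 0.941 + 64348 × 0.539 = 17396 + 34684 = 52080
Net migration: 0–19 − 490 → 7127; 40+ + 50 → 52130
→ [7127, 19567, 52130]
— Period 3 —
Births: 19567 × 0.412 = 8062
20–39: 7127 × 0.973 = 6935
40+: 19567 × 0.941 + 52130 × 0.539 = 18413 + 28098 = 46511
Net migration: 0–19 − 490 → 7572; 40+ + 50 → 46561
→ [7572, 6935, 46561]
Scenario A total after 3 periods: 61068
Scenario B projection —
— Period 1 —
Births: 50000 × 0.512 = 25600
20–39: 19000 × 0.973 = 18487
40+: 50000 × 0.941 + 32000 × 0.539 = 47050 + 17248 = 64298
Net migration: 0–19 − 490 → 25110; 40+ + 50 → 64348
→ [25110, 18487, 64348]
— Period 2 —
Births: 18487 × 0.512 = 9465
20–39: 25110 × 0.973 = 24432
40+: 18487 × 0.941 + 64348 × 0.539 = 17396 + 34684 = 52080
Net migration: 0–19 − 490 → 8975; 40+ + 50 → 52130
→ [8975, 24432, 52130]
— Period 3 —
Births: 24432 × 0.512 = 12509
20–39: 8975 × 0.973 = 8733
40+: 24432 × 0.941 + 52130 × 0.539 = 22991 + 28098 = 51089
Net migration: 0–19 − 490 → 12019; 40+ + 50 → 51139
→ [12019, 8733, 51139]
Scenario B total after 3 periods: 71891
Difference B − A = 71891 − 61068 = 10823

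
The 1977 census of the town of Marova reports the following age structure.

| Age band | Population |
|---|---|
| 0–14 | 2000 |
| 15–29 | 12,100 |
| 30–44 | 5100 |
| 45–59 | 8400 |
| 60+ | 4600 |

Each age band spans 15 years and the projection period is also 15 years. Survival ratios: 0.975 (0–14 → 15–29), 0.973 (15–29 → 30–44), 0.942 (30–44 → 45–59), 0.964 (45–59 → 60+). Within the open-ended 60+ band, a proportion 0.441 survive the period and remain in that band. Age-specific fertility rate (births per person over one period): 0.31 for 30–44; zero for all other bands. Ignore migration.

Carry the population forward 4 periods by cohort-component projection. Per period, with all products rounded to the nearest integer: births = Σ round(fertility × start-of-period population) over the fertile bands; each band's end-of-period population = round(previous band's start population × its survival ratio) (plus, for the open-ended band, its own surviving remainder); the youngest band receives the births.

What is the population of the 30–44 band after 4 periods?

3463

Period 1.
Births: 5100 × 0.31 = 1581
15–29: 2000 × 0.975 = 1950
30–44: 12100 × 0.973 = 11773
45–59: 5100 × 0.942 = 4804
60+: 8400 × 0.964 + 4600 × 0.441 = 8098 + 2029 = 10127
End of period: [1581, 1950, 11773, 4804, 10127]
Period 2.
Births: 11773 × 0.31 = 3650
15–29: 1581 × 0.975 = 1541
30–44: 1950 × 0.973 = 1897
45–59: 11773 × 0.942 = 11090
60+: 4804 × 0.964 + 10127 × 0.441 = 4631 + 4466 = 9097
End of period: [3650, 1541, 1897, 11090, 9097]
Period 3.
Births: 1897 × 0.31 = 588
15–29: 3650 × 0.975 = 3559
30–44: 1541 × 0.973 = 1499
45–59: 1897 × 0.942 = 1787
60+: 11090 × 0.964 + 9097 × 0.441 = 10691 + 4012 = 14703
End of period: [588, 3559, 1499, 1787, 14703]
Period 4.
Births: 1499 × 0.31 = 465
15–29: 588 × 0.975 = 573
30–44: 3559 × 0.973 = 3463
45–59: 1499 × 0.942 = 1412
60+: 1787 × 0.964 + 14703 × 0.441 = 1723 + 6484 = 8207
End of period: [465, 573, 3463, 1412, 8207]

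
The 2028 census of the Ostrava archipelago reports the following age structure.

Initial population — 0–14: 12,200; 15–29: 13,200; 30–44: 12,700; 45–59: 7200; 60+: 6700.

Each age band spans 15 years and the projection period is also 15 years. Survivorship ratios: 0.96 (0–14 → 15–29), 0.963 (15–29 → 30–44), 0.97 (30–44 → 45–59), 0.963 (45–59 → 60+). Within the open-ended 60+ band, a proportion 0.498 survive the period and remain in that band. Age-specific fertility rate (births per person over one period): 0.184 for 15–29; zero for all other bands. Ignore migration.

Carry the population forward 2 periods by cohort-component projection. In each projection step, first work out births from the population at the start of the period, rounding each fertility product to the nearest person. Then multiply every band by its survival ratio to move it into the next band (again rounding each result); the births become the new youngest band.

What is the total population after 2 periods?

45075

Numbering the groups 1..5 from youngest to oldest:
Period 1:
Births: 13200 * 0.184 = 2429
Group 2: 12200 * 0.96 = 11712
Group 3: 13200 * 0.963 = 12712
Group 4: 12700 * 0.97 = 12319
Group 5: 7200 * 0.963 + 6700 * 0.498 = 6934 + 3337 = 10271
End of period: [2429, 11712, 12712, 12319, 10271]
Period 2:
Births: 11712 * 0.184 = 2155
Group 2: 2429 * 0.96 = 2332
Group 3: 11712 * 0.963 = 11279
Group 4: 12712 * 0.97 = 12331
Group 5: 12319 * 0.963 + 10271 * 0.498 = 11863 + 5115 = 16978
End of period: [2155, 2332, 11279, 12331, 16978]
Total after period 2: 2155 + 2332 + 11279 + 12331 + 16978 = 45075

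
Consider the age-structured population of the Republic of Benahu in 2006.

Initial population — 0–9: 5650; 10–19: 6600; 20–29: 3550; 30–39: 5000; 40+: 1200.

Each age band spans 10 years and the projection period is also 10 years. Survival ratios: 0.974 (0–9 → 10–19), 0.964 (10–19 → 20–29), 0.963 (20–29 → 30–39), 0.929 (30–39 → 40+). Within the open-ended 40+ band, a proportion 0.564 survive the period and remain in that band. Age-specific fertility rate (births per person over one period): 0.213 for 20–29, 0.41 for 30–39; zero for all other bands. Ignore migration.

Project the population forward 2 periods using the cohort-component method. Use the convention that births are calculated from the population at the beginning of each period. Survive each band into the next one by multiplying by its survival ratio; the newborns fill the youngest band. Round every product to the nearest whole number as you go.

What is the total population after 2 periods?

Let group 1 be 0–9 through group 5 = 40+.
After projecting period 1:
Births: 3550 * 0.213 = 756  |  5000 * 0.41 = 2050 — total 2806
Group 2: 5650 * 0.974 = 5503
Group 3: 6600 * 0.964 = 6362
Group 4: 3550 * 0.963 = 3419
Group 5: 5000 * 0.929 + 1200 * 0.564 = 4645 + 677 = 5322
Giving 2806 / 5503 / 6362 / 3419 / 5322.
After projecting period 2:
Births: 6362 * 0.213 = 1355  |  3419 * 0.41 = 1402 — total 2757
Group 2: 2806 * 0.974 = 2733
Group 3: 5503 * 0.964 = 5305
Group 4: 6362 * 0.963 = 6127
Group 5: 3419 * 0.929 + 5322 * 0.564 = 3176 + 3002 = 6178
Giving 2757 / 2733 / 5305 / 6127 / 6178.
Total after period 2: 2757 + 2733 + 5305 + 6127 + 6178 = 23100

23100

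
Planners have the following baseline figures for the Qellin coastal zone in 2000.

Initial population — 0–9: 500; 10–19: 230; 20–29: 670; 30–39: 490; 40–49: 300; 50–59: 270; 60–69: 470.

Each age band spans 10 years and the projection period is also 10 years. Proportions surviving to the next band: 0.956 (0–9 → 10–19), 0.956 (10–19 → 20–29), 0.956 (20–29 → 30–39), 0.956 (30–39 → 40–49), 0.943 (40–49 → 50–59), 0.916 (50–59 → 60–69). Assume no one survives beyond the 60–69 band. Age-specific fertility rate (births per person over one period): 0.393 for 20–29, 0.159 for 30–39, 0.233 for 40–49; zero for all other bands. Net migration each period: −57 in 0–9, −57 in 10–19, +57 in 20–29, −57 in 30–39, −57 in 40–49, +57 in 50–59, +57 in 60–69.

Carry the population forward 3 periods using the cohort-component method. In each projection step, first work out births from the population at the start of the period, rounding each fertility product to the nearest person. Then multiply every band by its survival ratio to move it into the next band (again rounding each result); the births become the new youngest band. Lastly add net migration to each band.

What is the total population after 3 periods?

2290

[period 1]
Births: 670 * 0.393 = 263  |  490 * 0.159 = 78  |  300 * 0.233 = 70 ⇒ total 411
10–19: 500 * 0.956 = 478
20–29: 230 * 0.956 = 220
30–39: 670 * 0.956 = 641
40–49: 490 * 0.956 = 468
50–59: 300 * 0.943 = 283
60–69: 270 * 0.916 = 247
Net migration: 0–9 − 57 → 354; 10–19 − 57 → 421; 20–29 + 57 → 277; 30–39 − 57 → 584; 40–49 − 57 → 411; 50–59 + 57 → 340; 60–69 + 57 → 304
Population now: 0–9=354, 10–19=421, 20–29=277, 30–39=584, 40–49=411, 50–59=340, 60–69=304
[period 2]
Births: 277 * 0.393 = 109  |  584 * 0.159 = 93  |  411 * 0.233 = 96 ⇒ total 298
10–19: 354 * 0.956 = 338
20–29: 421 * 0.956 = 402
30–39: 277 * 0.956 = 265
40–49: 584 * 0.956 = 558
50–59: 411 * 0.943 = 388
60–69: 340 * 0.916 = 311
Net migration: 0–9 − 57 → 241; 10–19 − 57 → 281; 20–29 + 57 → 459; 30–39 − 57 → 208; 40–49 − 57 → 501; 50–59 + 57 → 445; 60–69 + 57 → 368
Population now: 0–9=241, 10–19=281, 20–29=459, 30–39=208, 40–49=501, 50–59=445, 60–69=368
[period 3]
Births: 459 * 0.393 = 180  |  208 * 0.159 = 33  |  501 * 0.233 = 117 ⇒ total 330
10–19: 241 * 0.956 = 230
20–29: 281 * 0.956 = 269
30–39: 459 * 0.956 = 439
40–49: 208 * 0.956 = 199
50–59: 501 * 0.943 = 472
60–69: 445 * 0.916 = 408
Net migration: 0–9 − 57 → 273; 10–19 − 57 → 173; 20–29 + 57 → 326; 30–39 − 57 → 382; 40–49 − 57 → 142; 50–59 + 57 → 529; 60–69 + 57 → 465
Population now: 0–9=273, 10–19=173, 20–29=326, 30–39=382, 40–49=142, 50–59=529, 60–69=465
Total after period 3: 273 + 173 + 326 + 382 + 142 + 529 + 465 = 2290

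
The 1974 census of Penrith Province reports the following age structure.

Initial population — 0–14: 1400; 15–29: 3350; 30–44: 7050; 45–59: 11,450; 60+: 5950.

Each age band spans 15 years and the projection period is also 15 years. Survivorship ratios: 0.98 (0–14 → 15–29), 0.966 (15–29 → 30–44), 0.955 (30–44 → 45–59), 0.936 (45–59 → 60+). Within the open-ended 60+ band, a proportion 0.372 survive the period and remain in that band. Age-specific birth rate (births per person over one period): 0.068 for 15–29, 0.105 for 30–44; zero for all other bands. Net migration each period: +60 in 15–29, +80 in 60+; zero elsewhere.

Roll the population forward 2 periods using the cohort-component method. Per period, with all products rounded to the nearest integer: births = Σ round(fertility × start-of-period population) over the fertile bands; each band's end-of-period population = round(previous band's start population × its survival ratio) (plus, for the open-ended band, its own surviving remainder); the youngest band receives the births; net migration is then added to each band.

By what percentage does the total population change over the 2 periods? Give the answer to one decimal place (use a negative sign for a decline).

-41.3

(Groups numbered youngest = 1 to oldest = 5.)
— Period 1 —
Births: 3350 × 0.068 = 228 ; 7050 × 0.105 = 740 ⇒ total 968
Group 2: 1400 × 0.98 = 1372
Group 3: 3350 × 0.966 = 3236
Group 4: 7050 × 0.955 = 6733
Group 5: 11450 × 0.936 + 5950 × 0.372 = 10717 + 2213 = 12930
Net migration: Group 2 + 60 → 1432; Group 5 + 80 → 13010
→ [968, 1432, 3236, 6733, 13010]
— Period 2 —
Births: 1432 × 0.068 = 97 ; 3236 × 0.105 = 340 ⇒ total 437
Group 2: 968 × 0.98 = 949
Group 3: 1432 × 0.966 = 1383
Group 4: 3236 × 0.955 = 3090
Group 5: 6733 × 0.936 + 13010 × 0.372 = 6302 + 4840 = 11142
Net migration: Group 2 + 60 → 1009; Group 5 + 80 → 11222
→ [437, 1009, 1383, 3090, 11222]
Total: 29200 → 17141; change = -12059; percentage change = -41.3%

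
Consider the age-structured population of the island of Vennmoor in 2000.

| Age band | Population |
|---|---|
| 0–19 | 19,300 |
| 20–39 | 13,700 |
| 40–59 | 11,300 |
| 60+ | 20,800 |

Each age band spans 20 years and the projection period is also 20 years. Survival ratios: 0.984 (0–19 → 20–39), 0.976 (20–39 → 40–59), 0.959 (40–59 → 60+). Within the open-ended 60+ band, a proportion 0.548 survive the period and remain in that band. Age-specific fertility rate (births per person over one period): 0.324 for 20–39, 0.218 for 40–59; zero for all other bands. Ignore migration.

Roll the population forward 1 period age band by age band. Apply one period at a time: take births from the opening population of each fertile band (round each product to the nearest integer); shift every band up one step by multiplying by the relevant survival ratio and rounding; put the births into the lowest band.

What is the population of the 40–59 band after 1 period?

13371

Period 1:
Births: 13700 × 0.324 = 4439  |  11300 × 0.218 = 2463 ⇒ total 6902
20–39: 19300 × 0.984 = 18991
40–59: 13700 × 0.976 = 13371
60+: 11300 × 0.959 + 20800 × 0.548 = 10837 + 11398 = 22235
Giving 6902 / 18991 / 13371 / 22235.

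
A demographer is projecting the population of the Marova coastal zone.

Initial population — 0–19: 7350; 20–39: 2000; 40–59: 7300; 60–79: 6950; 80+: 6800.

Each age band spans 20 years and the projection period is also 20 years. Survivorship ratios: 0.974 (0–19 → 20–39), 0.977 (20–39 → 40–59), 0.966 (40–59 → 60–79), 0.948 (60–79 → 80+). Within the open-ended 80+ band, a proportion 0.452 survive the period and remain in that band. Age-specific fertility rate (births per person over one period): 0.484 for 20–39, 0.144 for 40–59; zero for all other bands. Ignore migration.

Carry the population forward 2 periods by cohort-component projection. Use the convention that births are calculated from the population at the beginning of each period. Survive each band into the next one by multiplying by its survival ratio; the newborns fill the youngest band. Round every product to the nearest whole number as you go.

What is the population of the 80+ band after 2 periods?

11053

Let group 1 be 0–19 through group 5 = 80+.
After projecting period 1:
Births: 2000 * 0.484 = 968, 7300 * 0.144 = 1051 — total 2019
Group 2: 7350 * 0.974 = 7159
Group 3: 2000 * 0.977 = 1954
Group 4: 7300 * 0.966 = 7052
Group 5: 6950 * 0.948 + 6800 * 0.452 = 6589 + 3074 = 9663
→ [2019, 7159, 1954, 7052, 9663]
After projecting period 2:
Births: 7159 * 0.484 = 3465, 1954 * 0.144 = 281 — total 3746
Group 2: 2019 * 0.974 = 1967
Group 3: 7159 * 0.977 = 6994
Group 4: 1954 * 0.966 = 1888
Group 5: 7052 * 0.948 + 9663 * 0.452 = 6685 + 4368 = 11053
→ [3746, 1967, 6994, 1888, 11053]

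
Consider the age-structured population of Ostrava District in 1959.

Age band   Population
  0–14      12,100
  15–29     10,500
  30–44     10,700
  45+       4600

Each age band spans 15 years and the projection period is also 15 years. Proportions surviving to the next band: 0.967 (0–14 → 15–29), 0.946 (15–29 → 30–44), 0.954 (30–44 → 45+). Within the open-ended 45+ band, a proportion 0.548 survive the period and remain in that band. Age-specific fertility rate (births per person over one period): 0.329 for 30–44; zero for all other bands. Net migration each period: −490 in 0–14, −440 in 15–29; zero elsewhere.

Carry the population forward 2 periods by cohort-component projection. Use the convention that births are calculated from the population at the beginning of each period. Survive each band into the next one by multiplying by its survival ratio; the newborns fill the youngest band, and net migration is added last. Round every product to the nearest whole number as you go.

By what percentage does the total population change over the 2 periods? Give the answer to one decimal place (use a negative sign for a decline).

-14.6

After projecting period 1:
Births: 10700 × 0.329 = 3520
15–29: 12100 × 0.967 = 11701
30–44: 10500 × 0.946 = 9933
45+: 10700 × 0.954 + 4600 × 0.548 = 10208 + 2521 = 12729
Net migration: 0–14 − 490 → 3030; 15–29 − 440 → 11261
Giving 3030 / 11261 / 9933 / 12729.
After projecting period 2:
Births: 9933 × 0.329 = 3268
15–29: 3030 × 0.967 = 2930
30–44: 11261 × 0.946 = 10653
45+: 9933 × 0.954 + 12729 × 0.548 = 9476 + 6975 = 16451
Net migration: 0–14 − 490 → 2778; 15–29 − 440 → 2490
Giving 2778 / 2490 / 10653 / 16451.
Total: 37900 → 32372; change = -5528; percentage change = -14.6%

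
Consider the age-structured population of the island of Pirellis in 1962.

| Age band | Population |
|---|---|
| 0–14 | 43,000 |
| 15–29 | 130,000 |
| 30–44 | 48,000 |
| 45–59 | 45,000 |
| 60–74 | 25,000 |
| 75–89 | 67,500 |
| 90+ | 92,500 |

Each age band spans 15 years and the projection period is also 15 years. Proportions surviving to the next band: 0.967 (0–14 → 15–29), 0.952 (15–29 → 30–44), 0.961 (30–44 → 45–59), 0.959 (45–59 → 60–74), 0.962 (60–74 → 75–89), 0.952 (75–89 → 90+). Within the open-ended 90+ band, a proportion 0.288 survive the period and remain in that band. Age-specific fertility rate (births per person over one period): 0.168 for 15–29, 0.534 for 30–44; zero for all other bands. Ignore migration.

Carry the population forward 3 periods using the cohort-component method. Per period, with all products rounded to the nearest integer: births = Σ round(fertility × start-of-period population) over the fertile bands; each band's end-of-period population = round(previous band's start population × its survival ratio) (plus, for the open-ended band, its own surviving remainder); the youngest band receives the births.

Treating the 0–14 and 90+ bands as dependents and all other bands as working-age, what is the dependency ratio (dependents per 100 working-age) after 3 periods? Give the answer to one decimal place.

26.7

Period 1.
Births: 130000 * 0.168 = 21840  |  48000 * 0.534 = 25632 — total 47472
15–29: 43000 * 0.967 = 41581
30–44: 130000 * 0.952 = 123760
45–59: 48000 * 0.961 = 46128
60–74: 45000 * 0.959 = 43155
75–89: 25000 * 0.962 = 24050
90+: 67500 * 0.952 + 92500 * 0.288 = 64260 + 26640 = 90900
End of period: [47472, 41581, 123760, 46128, 43155, 24050, 90900]
Period 2.
Births: 41581 * 0.168 = 6986  |  123760 * 0.534 = 66088 — total 73074
15–29: 47472 * 0.967 = 45905
30–44: 41581 * 0.952 = 39585
45–59: 123760 * 0.961 = 118933
60–74: 46128 * 0.959 = 44237
75–89: 43155 * 0.962 = 41515
90+: 24050 * 0.952 + 90900 * 0.288 = 22896 + 26179 = 49075
End of period: [73074, 45905, 39585, 118933, 44237, 41515, 49075]
Period 3.
Births: 45905 * 0.168 = 7712  |  39585 * 0.534 = 21138 — total 28850
15–29: 73074 * 0.967 = 70663
30–44: 45905 * 0.952 = 43702
45–59: 39585 * 0.961 = 38041
60–74: 118933 * 0.959 = 114057
75–89: 44237 * 0.962 = 42556
90+: 41515 * 0.952 + 49075 * 0.288 = 39522 + 14134 = 53656
End of period: [28850, 70663, 43702, 38041, 114057, 42556, 53656]
Dependents (band 0–14 + band 90+) = 28850 + 53656 = 82506; working-age = 309019; ratio = 82506/309019 × 100 = 26.7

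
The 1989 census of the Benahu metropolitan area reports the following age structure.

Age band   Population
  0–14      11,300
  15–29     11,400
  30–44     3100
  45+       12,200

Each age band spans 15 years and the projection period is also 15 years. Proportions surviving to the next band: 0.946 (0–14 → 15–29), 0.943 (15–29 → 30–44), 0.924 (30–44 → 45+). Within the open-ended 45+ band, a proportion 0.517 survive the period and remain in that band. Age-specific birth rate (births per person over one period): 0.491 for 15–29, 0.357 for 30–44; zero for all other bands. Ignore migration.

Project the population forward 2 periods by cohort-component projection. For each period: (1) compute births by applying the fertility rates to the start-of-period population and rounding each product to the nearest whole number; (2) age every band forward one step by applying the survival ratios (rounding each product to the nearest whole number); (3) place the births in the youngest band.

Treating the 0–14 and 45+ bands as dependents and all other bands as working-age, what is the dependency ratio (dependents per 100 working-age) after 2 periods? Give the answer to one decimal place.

— Period 1 —
Births: 11400 × 0.491 = 5597, 3100 × 0.357 = 1107 ⇒ total 6704
15–29: 11300 × 0.946 = 10690
30–44: 11400 × 0.943 = 10750
45+: 3100 × 0.924 + 12200 × 0.517 = 2864 + 6307 = 9171
→ [6704, 10690, 10750, 9171]
— Period 2 —
Births: 10690 × 0.491 = 5249, 10750 × 0.357 = 3838 ⇒ total 9087
15–29: 6704 × 0.946 = 6342
30–44: 10690 × 0.943 = 10081
45+: 10750 × 0.924 + 9171 × 0.517 = 9933 + 4741 = 14674
→ [9087, 6342, 10081, 14674]
Dependents (band 0–14 + band 45+) = 9087 + 14674 = 23761; working-age = 16423; ratio = 23761/16423 × 100 = 144.7

144.7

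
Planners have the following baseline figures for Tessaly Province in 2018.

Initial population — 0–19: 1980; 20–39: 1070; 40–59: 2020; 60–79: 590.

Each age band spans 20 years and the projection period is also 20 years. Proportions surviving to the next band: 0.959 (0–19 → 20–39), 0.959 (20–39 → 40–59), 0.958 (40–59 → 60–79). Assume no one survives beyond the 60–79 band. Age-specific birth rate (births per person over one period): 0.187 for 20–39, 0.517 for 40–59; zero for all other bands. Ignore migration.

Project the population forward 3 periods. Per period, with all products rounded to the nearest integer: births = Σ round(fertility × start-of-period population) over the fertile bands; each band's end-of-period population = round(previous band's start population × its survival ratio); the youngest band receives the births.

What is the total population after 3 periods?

After projecting period 1:
Births: 1070 × 0.187 = 200, 2020 × 0.517 = 1044 — total 1244
20–39: 1980 × 0.959 = 1899
40–59: 1070 × 0.959 = 1026
60–79: 2020 × 0.958 = 1935
Giving 1244 / 1899 / 1026 / 1935.
After projecting period 2:
Births: 1899 × 0.187 = 355, 1026 × 0.517 = 530 — total 885
20–39: 1244 × 0.959 = 1193
40–59: 1899 × 0.959 = 1821
60–79: 1026 × 0.958 = 983
Giving 885 / 1193 / 1821 / 983.
After projecting period 3:
Births: 1193 × 0.187 = 223, 1821 × 0.517 = 941 — total 1164
20–39: 885 × 0.959 = 849
40–59: 1193 × 0.959 = 1144
60–79: 1821 × 0.958 = 1745
Giving 1164 / 849 / 1144 / 1745.
Total after period 3: 1164 + 849 + 1144 + 1745 = 4902

4902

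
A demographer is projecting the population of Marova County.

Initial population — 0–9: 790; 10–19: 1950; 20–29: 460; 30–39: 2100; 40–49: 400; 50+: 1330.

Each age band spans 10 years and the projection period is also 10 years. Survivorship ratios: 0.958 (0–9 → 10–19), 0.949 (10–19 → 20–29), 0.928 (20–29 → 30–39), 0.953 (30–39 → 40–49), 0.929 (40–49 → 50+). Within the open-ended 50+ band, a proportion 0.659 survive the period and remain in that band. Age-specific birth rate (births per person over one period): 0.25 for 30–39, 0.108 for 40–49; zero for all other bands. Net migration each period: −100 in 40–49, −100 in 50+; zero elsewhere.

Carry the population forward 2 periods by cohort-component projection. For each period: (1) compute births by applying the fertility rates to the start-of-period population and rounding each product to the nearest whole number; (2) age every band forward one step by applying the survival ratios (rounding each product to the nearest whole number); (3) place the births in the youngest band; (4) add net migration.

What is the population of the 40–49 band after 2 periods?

307

(Groups numbered youngest = 1 to oldest = 6.)
— Period 1 —
Births: 2100 * 0.25 = 525 ; 400 * 0.108 = 43 → total 568
Group 2: 790 * 0.958 = 757
Group 3: 1950 * 0.949 = 1851
Group 4: 460 * 0.928 = 427
Group 5: 2100 * 0.953 = 2001
Group 6: 400 * 0.929 + 1330 * 0.659 = 372 + 876 = 1248
Net migration: Group 5 − 100 → 1901; Group 6 − 100 → 1148
Giving 568 / 757 / 1851 / 427 / 1901 / 1148.
— Period 2 —
Births: 427 * 0.25 = 107 ; 1901 * 0.108 = 205 → total 312
Group 2: 568 * 0.958 = 544
Group 3: 757 * 0.949 = 718
Group 4: 1851 * 0.928 = 1718
Group 5: 427 * 0.953 = 407
Group 6: 1901 * 0.929 + 1148 * 0.659 = 1766 + 757 = 2523
Net migration: Group 5 − 100 → 307; Group 6 − 100 → 2423
Giving 312 / 544 / 718 / 1718 / 307 / 2423.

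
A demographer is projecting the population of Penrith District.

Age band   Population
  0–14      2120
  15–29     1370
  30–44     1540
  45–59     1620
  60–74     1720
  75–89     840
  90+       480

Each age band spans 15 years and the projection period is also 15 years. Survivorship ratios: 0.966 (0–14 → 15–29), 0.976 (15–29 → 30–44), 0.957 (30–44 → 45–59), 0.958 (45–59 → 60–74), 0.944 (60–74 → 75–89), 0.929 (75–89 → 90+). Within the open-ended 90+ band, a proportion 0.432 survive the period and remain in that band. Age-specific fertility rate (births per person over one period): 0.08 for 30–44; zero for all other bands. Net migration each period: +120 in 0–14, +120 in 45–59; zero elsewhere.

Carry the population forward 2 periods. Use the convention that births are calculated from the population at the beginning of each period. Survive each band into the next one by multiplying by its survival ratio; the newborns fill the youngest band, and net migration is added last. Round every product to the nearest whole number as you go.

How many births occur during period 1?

(Bands numbered youngest = 1 to oldest = 7.)
— Period 1 —
Births: 1540 × 0.08 = 123
Band 2: 2120 × 0.966 = 2048
Band 3: 1370 × 0.976 = 1337
Band 4: 1540 × 0.957 = 1474
Band 5: 1620 × 0.958 = 1552
Band 6: 1720 × 0.944 = 1624
Band 7: 840 × 0.929 + 480 × 0.432 = 780 + 207 = 987
Net migration: Band 1 + 120 → 243; Band 4 + 120 → 1594
End of period: [243, 2048, 1337, 1594, 1552, 1624, 987]

123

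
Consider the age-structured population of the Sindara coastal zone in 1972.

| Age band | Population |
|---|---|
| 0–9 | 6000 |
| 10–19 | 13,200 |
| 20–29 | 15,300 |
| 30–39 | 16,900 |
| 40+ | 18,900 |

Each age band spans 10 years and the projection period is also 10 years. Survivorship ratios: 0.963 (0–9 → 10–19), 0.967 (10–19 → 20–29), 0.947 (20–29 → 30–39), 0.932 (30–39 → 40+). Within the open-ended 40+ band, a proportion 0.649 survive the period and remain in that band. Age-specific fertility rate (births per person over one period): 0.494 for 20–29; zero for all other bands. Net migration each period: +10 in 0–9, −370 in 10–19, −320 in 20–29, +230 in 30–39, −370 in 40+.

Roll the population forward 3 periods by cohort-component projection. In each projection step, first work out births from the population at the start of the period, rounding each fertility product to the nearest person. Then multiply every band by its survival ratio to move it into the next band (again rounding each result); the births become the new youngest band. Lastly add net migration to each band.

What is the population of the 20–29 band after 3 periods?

Numbering the bands 1..5 from youngest to oldest:
Period 1.
Births: 15300 * 0.494 = 7558
Band 2: 6000 * 0.963 = 5778
Band 3: 13200 * 0.967 = 12764
Band 4: 15300 * 0.947 = 14489
Band 5: 16900 * 0.932 + 18900 * 0.649 = 15751 + 12266 = 28017
Net migration: Band 1 + 10 → 7568; Band 2 − 370 → 5408; Band 3 − 320 → 12444; Band 4 + 230 → 14719; Band 5 − 370 → 27647
Population now: 0–9=7568, 10–19=5408, 20–29=12444, 30–39=14719, 40+=27647
Period 2.
Births: 12444 * 0.494 = 6147
Band 2: 7568 * 0.963 = 7288
Band 3: 5408 * 0.967 = 5230
Band 4: 12444 * 0.947 = 11784
Band 5: 14719 * 0.932 + 27647 * 0.649 = 13718 + 17943 = 31661
Net migration: Band 1 + 10 → 6157; Band 2 − 370 → 6918; Band 3 − 320 → 4910; Band 4 + 230 → 12014; Band 5 − 370 → 31291
Population now: 0–9=6157, 10–19=6918, 20–29=4910, 30–39=12014, 40+=31291
Period 3.
Births: 4910 * 0.494 = 2426
Band 2: 6157 * 0.963 = 5929
Band 3: 6918 * 0.967 = 6690
Band 4: 4910 * 0.947 = 4650
Band 5: 12014 * 0.932 + 31291 * 0.649 = 11197 + 20308 = 31505
Net migration: Band 1 + 10 → 2436; Band 2 − 370 → 5559; Band 3 − 320 → 6370; Band 4 + 230 → 4880; Band 5 − 370 → 31135
Population now: 0–9=2436, 10–19=5559, 20–29=6370, 30–39=4880, 40+=31135

6370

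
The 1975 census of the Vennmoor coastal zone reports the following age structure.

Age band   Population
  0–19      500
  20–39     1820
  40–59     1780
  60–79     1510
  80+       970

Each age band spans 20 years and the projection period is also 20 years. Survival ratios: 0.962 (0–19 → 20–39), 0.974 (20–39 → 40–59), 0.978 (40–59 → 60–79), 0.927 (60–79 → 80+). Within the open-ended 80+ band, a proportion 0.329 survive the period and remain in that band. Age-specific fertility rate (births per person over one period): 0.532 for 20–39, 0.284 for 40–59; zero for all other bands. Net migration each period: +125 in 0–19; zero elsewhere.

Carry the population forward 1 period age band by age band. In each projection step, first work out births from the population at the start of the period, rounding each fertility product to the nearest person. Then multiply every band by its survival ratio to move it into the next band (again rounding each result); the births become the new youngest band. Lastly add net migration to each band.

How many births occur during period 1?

— Period 1 —
Births: 1820 × 0.532 = 968, 1780 × 0.284 = 506 ⇒ total 1474
20–39: 500 × 0.962 = 481
40–59: 1820 × 0.974 = 1773
60–79: 1780 × 0.978 = 1741
80+: 1510 × 0.927 + 970 × 0.329 = 1400 + 319 = 1719
Net migration: 0–19 + 125 → 1599
Giving 1599 / 481 / 1773 / 1741 / 1719.

1474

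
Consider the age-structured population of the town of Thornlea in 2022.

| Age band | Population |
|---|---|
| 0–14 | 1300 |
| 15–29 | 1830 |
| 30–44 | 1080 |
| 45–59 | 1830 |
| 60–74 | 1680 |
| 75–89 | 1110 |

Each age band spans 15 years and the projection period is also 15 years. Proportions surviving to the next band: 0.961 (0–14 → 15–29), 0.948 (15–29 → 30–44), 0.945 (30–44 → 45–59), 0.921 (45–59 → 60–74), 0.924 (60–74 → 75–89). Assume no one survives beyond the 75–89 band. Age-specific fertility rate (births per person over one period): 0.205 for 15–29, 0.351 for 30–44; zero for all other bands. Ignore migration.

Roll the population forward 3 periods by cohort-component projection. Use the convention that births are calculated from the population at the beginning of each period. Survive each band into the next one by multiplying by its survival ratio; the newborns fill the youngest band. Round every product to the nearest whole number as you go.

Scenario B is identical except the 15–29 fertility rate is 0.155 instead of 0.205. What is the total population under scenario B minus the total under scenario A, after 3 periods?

— Period 1 —
Births: 1830 * 0.205 = 375 ; 1080 * 0.351 = 379 — total 754
15–29: 1300 * 0.961 = 1249
30–44: 1830 * 0.948 = 1735
45–59: 1080 * 0.945 = 1021
60–74: 1830 * 0.921 = 1685
75–89: 1680 * 0.924 = 1552
End of period: [754, 1249, 1735, 1021, 1685, 1552]
— Period 2 —
Births: 1249 * 0.205 = 256 ; 1735 * 0.351 = 609 — total 865
15–29: 754 * 0.961 = 725
30–44: 1249 * 0.948 = 1184
45–59: 1735 * 0.945 = 1640
60–74: 1021 * 0.921 = 940
75–89: 1685 * 0.924 = 1557
End of period: [865, 725, 1184, 1640, 940, 1557]
— Period 3 —
Births: 725 * 0.205 = 149 ; 1184 * 0.351 = 416 — total 565
15–29: 865 * 0.961 = 831
30–44: 725 * 0.948 = 687
45–59: 1184 * 0.945 = 1119
60–74: 1640 * 0.921 = 1510
75–89: 940 * 0.924 = 869
End of period: [565, 831, 687, 1119, 1510, 869]
Scenario A total after 3 periods: 5581
Scenario B projection —
— Period 1 —
Births: 1830 * 0.155 = 284 ; 1080 * 0.351 = 379 — total 663
15–29: 1300 * 0.961 = 1249
30–44: 1830 * 0.948 = 1735
45–59: 1080 * 0.945 = 1021
60–74: 1830 * 0.921 = 1685
75–89: 1680 * 0.924 = 1552
End of period: [663, 1249, 1735, 1021, 1685, 1552]
— Period 2 —
Births: 1249 * 0.155 = 194 ; 1735 * 0.351 = 609 — total 803
15–29: 663 * 0.961 = 637
30–44: 1249 * 0.948 = 1184
45–59: 1735 * 0.945 = 1640
60–74: 1021 * 0.921 = 940
75–89: 1685 * 0.924 = 1557
End of period: [803, 637, 1184, 1640, 940, 1557]
— Period 3 —
Births: 637 * 0.155 = 99 ; 1184 * 0.351 = 416 — total 515
15–29: 803 * 0.961 = 772
30–44: 637 * 0.948 = 604
45–59: 1184 * 0.945 = 1119
60–74: 1640 * 0.921 = 1510
75–89: 940 * 0.924 = 869
End of period: [515, 772, 604, 1119, 1510, 869]
Scenario B total after 3 periods: 5389
Difference B − A = 5389 − 5581 = -192

-192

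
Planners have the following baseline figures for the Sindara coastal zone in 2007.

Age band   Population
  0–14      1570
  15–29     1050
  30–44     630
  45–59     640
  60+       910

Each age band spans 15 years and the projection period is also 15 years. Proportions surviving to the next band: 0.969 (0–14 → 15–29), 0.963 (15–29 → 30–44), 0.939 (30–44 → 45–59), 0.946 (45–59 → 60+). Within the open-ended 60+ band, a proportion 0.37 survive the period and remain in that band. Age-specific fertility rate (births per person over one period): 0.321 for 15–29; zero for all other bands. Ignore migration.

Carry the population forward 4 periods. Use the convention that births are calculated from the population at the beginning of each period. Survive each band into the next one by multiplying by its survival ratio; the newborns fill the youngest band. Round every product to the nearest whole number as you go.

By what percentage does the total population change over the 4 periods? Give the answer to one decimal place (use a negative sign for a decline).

Call the bands 1 to 5, youngest first.
Period 1.
Births: 1050 × 0.321 = 337
Band 2: 1570 × 0.969 = 1521
Band 3: 1050 × 0.963 = 1011
Band 4: 630 × 0.939 = 592
Band 5: 640 × 0.946 + 910 × 0.37 = 605 + 337 = 942
Giving 337 / 1521 / 1011 / 592 / 942.
Period 2.
Births: 1521 × 0.321 = 488
Band 2: 337 × 0.969 = 327
Band 3: 1521 × 0.963 = 1465
Band 4: 1011 × 0.939 = 949
Band 5: 592 × 0.946 + 942 × 0.37 = 560 + 349 = 909
Giving 488 / 327 / 1465 / 949 / 909.
Period 3.
Births: 327 × 0.321 = 105
Band 2: 488 × 0.969 = 473
Band 3: 327 × 0.963 = 315
Band 4: 1465 × 0.939 = 1376
Band 5: 949 × 0.946 + 909 × 0.37 = 898 + 336 = 1234
Giving 105 / 473 / 315 / 1376 / 1234.
Period 4.
Births: 473 × 0.321 = 152
Band 2: 105 × 0.969 = 102
Band 3: 473 × 0.963 = 455
Band 4: 315 × 0.939 = 296
Band 5: 1376 × 0.946 + 1234 × 0.37 = 1302 + 457 = 1759
Giving 152 / 102 / 455 / 296 / 1759.
Total: 4800 → 2764; change = -2036; percentage change = -42.4%

-42.4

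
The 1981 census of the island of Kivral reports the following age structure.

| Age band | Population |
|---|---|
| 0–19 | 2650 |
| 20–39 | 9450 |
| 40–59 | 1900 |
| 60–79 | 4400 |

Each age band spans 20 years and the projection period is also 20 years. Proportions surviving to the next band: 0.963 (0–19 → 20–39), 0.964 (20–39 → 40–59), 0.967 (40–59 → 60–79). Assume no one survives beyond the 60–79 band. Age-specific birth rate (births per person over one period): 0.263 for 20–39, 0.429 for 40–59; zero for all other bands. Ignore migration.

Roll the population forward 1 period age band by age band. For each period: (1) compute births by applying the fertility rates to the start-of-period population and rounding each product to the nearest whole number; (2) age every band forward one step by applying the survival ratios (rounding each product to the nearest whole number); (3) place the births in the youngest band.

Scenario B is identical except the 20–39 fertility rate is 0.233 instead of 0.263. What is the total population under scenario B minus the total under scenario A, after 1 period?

-283

Numbering the groups 1..4 from youngest to oldest:
— Period 1 —
Births: 9450 × 0.263 = 2485, 1900 × 0.429 = 815 → 3300
Group 2: 2650 × 0.963 = 2552
Group 3: 9450 × 0.964 = 9110
Group 4: 1900 × 0.967 = 1837
→ [3300, 2552, 9110, 1837]
Scenario A total after 1 period: 16799
Scenario B projection —
— Period 1 —
Births: 9450 × 0.233 = 2202, 1900 × 0.429 = 815 → 3017
Group 2: 2650 × 0.963 = 2552
Group 3: 9450 × 0.964 = 9110
Group 4: 1900 × 0.967 = 1837
→ [3017, 2552, 9110, 1837]
Scenario B total after 1 period: 16516
Difference B − A = 16516 − 16799 = -283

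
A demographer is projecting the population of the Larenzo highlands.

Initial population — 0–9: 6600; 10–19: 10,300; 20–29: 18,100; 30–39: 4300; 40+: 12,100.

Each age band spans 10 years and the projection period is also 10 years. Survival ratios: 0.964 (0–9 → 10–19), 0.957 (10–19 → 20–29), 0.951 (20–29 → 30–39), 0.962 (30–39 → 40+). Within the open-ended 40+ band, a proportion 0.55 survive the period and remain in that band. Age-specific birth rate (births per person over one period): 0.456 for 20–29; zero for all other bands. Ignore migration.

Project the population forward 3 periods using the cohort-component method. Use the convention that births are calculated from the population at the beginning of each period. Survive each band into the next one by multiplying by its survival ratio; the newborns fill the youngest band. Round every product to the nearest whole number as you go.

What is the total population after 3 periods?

41904

After projecting period 1:
Births: 18100 × 0.456 = 8254
10–19: 6600 × 0.964 = 6362
20–29: 10300 × 0.957 = 9857
30–39: 18100 × 0.951 = 17213
40+: 4300 × 0.962 + 12100 × 0.55 = 4137 + 6655 = 10792
→ [8254, 6362, 9857, 17213, 10792]
After projecting period 2:
Births: 9857 × 0.456 = 4495
10–19: 8254 × 0.964 = 7957
20–29: 6362 × 0.957 = 6088
30–39: 9857 × 0.951 = 9374
40+: 17213 × 0.962 + 10792 × 0.55 = 16559 + 5936 = 22495
→ [4495, 7957, 6088, 9374, 22495]
After projecting period 3:
Births: 6088 × 0.456 = 2776
10–19: 4495 × 0.964 = 4333
20–29: 7957 × 0.957 = 7615
30–39: 6088 × 0.951 = 5790
40+: 9374 × 0.962 + 22495 × 0.55 = 9018 + 12372 = 21390
→ [2776, 4333, 7615, 5790, 21390]
Total after period 3: 2776 + 4333 + 7615 + 5790 + 21390 = 41904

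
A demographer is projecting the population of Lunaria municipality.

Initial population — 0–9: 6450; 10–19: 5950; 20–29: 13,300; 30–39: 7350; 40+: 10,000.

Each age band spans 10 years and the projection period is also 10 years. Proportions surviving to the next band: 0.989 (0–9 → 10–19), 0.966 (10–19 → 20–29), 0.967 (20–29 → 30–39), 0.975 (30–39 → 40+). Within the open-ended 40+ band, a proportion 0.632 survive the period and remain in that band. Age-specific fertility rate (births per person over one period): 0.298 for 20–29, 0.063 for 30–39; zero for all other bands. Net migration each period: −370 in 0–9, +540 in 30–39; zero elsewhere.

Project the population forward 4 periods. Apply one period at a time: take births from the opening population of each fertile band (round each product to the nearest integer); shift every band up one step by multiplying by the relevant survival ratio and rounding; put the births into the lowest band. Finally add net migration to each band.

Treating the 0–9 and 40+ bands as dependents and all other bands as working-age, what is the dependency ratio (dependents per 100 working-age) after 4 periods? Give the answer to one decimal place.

242.7

Period 1.
Births: 13300 × 0.298 = 3963, 7350 × 0.063 = 463 — total 4426
10–19: 6450 × 0.989 = 6379
20–29: 5950 × 0.966 = 5748
30–39: 13300 × 0.967 = 12861
40+: 7350 × 0.975 + 10000 × 0.632 = 7166 + 6320 = 13486
Net migration: 0–9 − 370 → 4056; 30–39 + 540 → 13401
Giving 4056 / 6379 / 5748 / 13401 / 13486.
Period 2.
Births: 5748 × 0.298 = 1713, 13401 × 0.063 = 844 — total 2557
10–19: 4056 × 0.989 = 4011
20–29: 6379 × 0.966 = 6162
30–39: 5748 × 0.967 = 5558
40+: 13401 × 0.975 + 13486 × 0.632 = 13066 + 8523 = 21589
Net migration: 0–9 − 370 → 2187; 30–39 + 540 → 6098
Giving 2187 / 4011 / 6162 / 6098 / 21589.
Period 3.
Births: 6162 × 0.298 = 1836, 6098 × 0.063 = 384 — total 2220
10–19: 2187 × 0.989 = 2163
20–29: 4011 × 0.966 = 3875
30–39: 6162 × 0.967 = 5959
40+: 6098 × 0.975 + 21589 × 0.632 = 5946 + 13644 = 19590
Net migration: 0–9 − 370 → 1850; 30–39 + 540 → 6499
Giving 1850 / 2163 / 3875 / 6499 / 19590.
Period 4.
Births: 3875 × 0.298 = 1155, 6499 × 0.063 = 409 — total 1564
10–19: 1850 × 0.989 = 1830
20–29: 2163 × 0.966 = 2089
30–39: 3875 × 0.967 = 3747
40+: 6499 × 0.975 + 19590 × 0.632 = 6337 + 12381 = 18718
Net migration: 0–9 − 370 → 1194; 30–39 + 540 → 4287
Giving 1194 / 1830 / 2089 / 4287 / 18718.
Dependents (band 0–9 + band 40+) = 1194 + 18718 = 19912; working-age = 8206; ratio = 19912/8206 × 100 = 242.7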